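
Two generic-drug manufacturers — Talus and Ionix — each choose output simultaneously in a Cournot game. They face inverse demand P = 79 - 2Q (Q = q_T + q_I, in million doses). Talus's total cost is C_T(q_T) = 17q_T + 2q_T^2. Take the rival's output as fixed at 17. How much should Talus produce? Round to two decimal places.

With the rival's output fixed at 17, Talus's profit is π_T = (79 - 2·17 - 2q_T)q_T - (17q_T + 2q_T²) = (45 - 2q_T)q_T - (17q_T + 2q_T²).
∂π_T/∂q_T = 28 - 8q_T = 0, so q_T = 7/2.

3.50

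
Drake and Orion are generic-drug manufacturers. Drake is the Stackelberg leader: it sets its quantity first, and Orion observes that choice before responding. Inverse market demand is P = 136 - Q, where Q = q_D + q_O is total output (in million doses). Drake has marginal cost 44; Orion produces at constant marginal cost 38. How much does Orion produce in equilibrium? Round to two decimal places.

The follower Orion best-responds to any q_D: π_O = (136 - Q)q_O - 38q_O.
∂π_O/∂q_O = 98 - q_D - 2q_O = 0 gives the reaction function q_O = (98 - q_D)/2.
Drake substitutes q_O(q_D) into its own profit: π_D = q_D(136 - q_D - (98 - q_D)/2) - 44q_D = (87 - (1/2)q_D)q_D - 44q_D.
The leader's first-order condition 43 - q_D = 0 yields q_D = 43.
Then q_O = (98 - 43)/2 = 55/2.

27.50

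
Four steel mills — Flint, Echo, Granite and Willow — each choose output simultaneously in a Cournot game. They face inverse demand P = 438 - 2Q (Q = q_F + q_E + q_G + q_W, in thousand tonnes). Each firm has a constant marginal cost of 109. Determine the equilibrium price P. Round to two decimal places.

Each firm earns π_i = (438 - 2Q)q_i - 109q_i.
First-order condition (treating rivals' output as given): 329 - 4q_i - 2·Σ_{j≠i} q_j = 0.
With identical firms every q_j equals q_i, so Σ_{j≠i} q_j = 3q_i and 329 = 10q_i, giving q_i = 329/10.
Total output Q = 658/5, so price P = 438 - 2·(658/5) = 874/5.

174.80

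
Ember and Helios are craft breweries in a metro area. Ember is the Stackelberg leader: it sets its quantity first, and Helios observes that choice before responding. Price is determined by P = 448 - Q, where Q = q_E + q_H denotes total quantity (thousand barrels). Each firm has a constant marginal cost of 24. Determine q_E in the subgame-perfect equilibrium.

Solve by backward induction. Given q_E, the follower Helios maximises π_H = (448 - q_E - q_H)q_H - 24q_H.
∂π_H/∂q_H = 424 - q_E - 2q_H = 0 gives the reaction function q_H = (424 - q_E)/2.
The leader anticipates this reaction. Substituting into P = 448 - Q gives P = 236 - (1/2)q_E, so π_E = (236 - (1/2)q_E)q_E - 24q_E.
Maximising: ∂π_E/∂q_E = 212 - q_E = 0, giving q_E = 212.
Then q_H = (424 - 212)/2 = 106.

212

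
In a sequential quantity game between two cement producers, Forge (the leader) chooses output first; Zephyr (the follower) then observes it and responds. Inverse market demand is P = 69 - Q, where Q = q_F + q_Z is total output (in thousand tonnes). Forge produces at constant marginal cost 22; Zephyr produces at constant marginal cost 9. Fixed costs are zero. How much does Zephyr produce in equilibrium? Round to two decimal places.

Solve by backward induction. Given q_F, the follower Zephyr maximises π_Z = (69 - q_F - q_Z)q_Z - 9q_Z.
Follower FOC: 60 - q_F - 2q_Z = 0, so q_Z(q_F) = (60 - q_F)/2.
The leader anticipates this reaction. Substituting into P = 69 - Q gives P = 39 - (1/2)q_F, so π_F = (39 - (1/2)q_F)q_F - 22q_F.
Leader FOC: 17 - q_F = 0, so q_F = 17.
Then q_Z = (60 - 17)/2 = 43/2.

21.50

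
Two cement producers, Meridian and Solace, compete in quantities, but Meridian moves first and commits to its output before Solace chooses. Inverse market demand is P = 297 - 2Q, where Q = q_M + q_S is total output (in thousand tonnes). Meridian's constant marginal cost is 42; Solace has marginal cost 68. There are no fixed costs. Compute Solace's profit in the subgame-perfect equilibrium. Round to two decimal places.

979.03

The follower Solace best-responds to any q_M: π_S = (297 - 2Q)q_S - 68q_S.
Setting the follower's marginal profit to zero, 229 - 2q_M - 4q_S = 0, i.e. q_S = (229 - 2q_M)/4.
The leader anticipates this reaction. Substituting into P = 297 - 2Q gives P = 365/2 - q_M, so π_M = (365/2 - q_M)q_M - 42q_M.
Leader FOC: 281/2 - 2q_M = 0, so q_M = 281/4.
Then q_S = (229 - 2·(281/4))/4 = 177/8.
Price P = 297 - 2·(739/8) = 449/4.
Solace's profit: (449/4 - 68)·(177/8) = 979.0313.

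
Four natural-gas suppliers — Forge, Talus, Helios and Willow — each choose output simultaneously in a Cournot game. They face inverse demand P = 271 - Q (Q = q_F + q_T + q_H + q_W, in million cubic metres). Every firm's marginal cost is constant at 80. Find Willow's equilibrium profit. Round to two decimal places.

Each firm earns π_i = (271 - Q)q_i - 80q_i.
Setting ∂π_i/∂q_i = 0 with rivals' quantities fixed: 191 - 2q_i - Σ_{j≠i} q_j = 0.
With identical firms every q_j equals q_i, so Σ_{j≠i} q_j = 3q_i and 191 = 5q_i, giving q_i = 191/5.
Price P = 271 - 764/5 = 591/5.
Willow's profit: (591/5 - 80)·(191/5) = 1459.2400.

1459.24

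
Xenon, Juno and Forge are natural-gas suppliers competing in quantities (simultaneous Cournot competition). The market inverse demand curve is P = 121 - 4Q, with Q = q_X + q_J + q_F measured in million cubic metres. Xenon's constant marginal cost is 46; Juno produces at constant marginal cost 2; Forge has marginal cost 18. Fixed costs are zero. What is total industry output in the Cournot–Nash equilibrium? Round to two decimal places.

Xenon's profit: π_X = (121 - 4Q)q_X - (46q_X). Setting ∂π_X/∂q_X = 0: 75 - 8q_X - 4(q_J + q_F) = 0.
Juno's first-order condition: 119 - 8q_J - 4(q_X + q_F) = 0.
Forge's profit: π_F = (121 - 4Q)q_F - (18q_F). Setting ∂π_F/∂q_F = 0: 103 - 8q_F - 4(q_X + q_J) = 0.
Summing all 3 equations gives 297 − 16Q = 0, hence Q = 297/16.
Back-substituting: q_X = (75 − 297/4)/4 = 3/16, q_J = (119 − 297/4)/4 = 179/16, q_F = (103 − 297/4)/4 = 115/16.
Total output Q = 3/16 + 179/16 + 115/16 = 297/16.

18.56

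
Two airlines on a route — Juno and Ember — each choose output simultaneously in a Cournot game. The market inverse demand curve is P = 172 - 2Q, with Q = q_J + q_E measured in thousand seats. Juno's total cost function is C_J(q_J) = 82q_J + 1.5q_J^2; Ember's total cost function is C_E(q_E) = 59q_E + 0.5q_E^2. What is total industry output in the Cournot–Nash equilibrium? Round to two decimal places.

Juno's profit: π_J = (172 - 2Q)q_J - (82q_J + (3/2)q_J²). Setting ∂π_J/∂q_J = 0: 90 - 7q_J - 2(q_E) = 0.
Ember's profit: π_E = (172 - 2Q)q_E - (59q_E + (1/2)q_E²). Setting ∂π_E/∂q_E = 0: 113 - 5q_E - 2(q_J) = 0.
So q_J = (90 - 2q_E)/7 and q_E = (113 - 2q_J)/5.
Solving the pair: q_J = 224/31, q_E = 611/31.
Total output Q = 224/31 + 611/31 = 835/31.

26.94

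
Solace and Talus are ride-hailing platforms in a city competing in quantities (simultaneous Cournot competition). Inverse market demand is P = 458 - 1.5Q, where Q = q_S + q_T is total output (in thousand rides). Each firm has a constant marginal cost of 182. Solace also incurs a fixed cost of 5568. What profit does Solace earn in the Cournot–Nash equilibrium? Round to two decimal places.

A representative firm's profit is π_i = q_i(458 - 1.5Q) - 182q_i.
First-order condition (treating rivals' output as given): 276 - 3q_i - (3/2)q_j = 0.
With identical firms every q_j equals q_i, so q_j = q_i and 276 = (9/2)q_i, giving q_i = 184/3.
Price P = 458 - (3/2)·(368/3) = 274.
Solace's profit: (274 - 182)·(184/3) - 5568 = 224/3.

74.67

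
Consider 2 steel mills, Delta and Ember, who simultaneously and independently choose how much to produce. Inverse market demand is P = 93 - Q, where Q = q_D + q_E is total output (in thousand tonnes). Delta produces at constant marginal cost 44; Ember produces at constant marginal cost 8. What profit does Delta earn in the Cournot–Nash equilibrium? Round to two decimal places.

Delta's profit: π_D = (93 - Q)q_D - (44q_D). Setting ∂π_D/∂q_D = 0: 49 - 2q_D - (q_E) = 0.
Ember's profit: π_E = (93 - Q)q_E - (8q_E). Setting ∂π_E/∂q_E = 0: 85 - 2q_E - (q_D) = 0.
So q_D = (49 - q_E)/2 and q_E = (85 - q_D)/2.
Solving the pair: q_D = 13/3, q_E = 121/3.
Price P = 93 - 134/3 = 145/3.
Delta's profit: (145/3 - 44)·(13/3) = 169/9.

18.78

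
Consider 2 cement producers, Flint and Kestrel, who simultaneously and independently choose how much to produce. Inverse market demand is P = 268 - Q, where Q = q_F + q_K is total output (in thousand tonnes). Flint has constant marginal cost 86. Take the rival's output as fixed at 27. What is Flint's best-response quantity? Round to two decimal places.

77.50

With the rival's output fixed at 27, Flint's profit is π_F = (268 - 27 - q_F)q_F - (86q_F) = (241 - q_F)q_F - (86q_F).
∂π_F/∂q_F = 155 - 2q_F = 0, so q_F = 155/2.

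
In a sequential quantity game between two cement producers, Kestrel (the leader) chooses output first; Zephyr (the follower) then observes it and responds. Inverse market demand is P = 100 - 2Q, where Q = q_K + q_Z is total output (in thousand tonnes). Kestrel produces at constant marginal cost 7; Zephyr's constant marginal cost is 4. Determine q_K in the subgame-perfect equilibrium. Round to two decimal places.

22.50

Solve by backward induction. Given q_K, the follower Zephyr maximises π_Z = (100 - 2q_K - 2q_Z)q_Z - 4q_Z.
Follower FOC: 96 - 2q_K - 4q_Z = 0, so q_Z(q_K) = (96 - 2q_K)/4.
Kestrel substitutes q_Z(q_K) into its own profit: π_K = q_K(100 - 2q_K - (96 - 2q_K)/2) - 7q_K = (52 - q_K)q_K - 7q_K.
Leader FOC: 45 - 2q_K = 0, so q_K = 45/2.
Then q_Z = (96 - 2·(45/2))/4 = 51/4.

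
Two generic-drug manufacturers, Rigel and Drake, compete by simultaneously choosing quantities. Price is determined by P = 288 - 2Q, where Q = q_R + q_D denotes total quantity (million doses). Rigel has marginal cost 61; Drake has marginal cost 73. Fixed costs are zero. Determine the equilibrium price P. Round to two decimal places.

140.67

Rigel's profit: π_R = (288 - 2Q)q_R - (61q_R). Setting ∂π_R/∂q_R = 0: 227 - 4q_R - 2(q_D) = 0.
Drake's first-order condition: 215 - 4q_D - 2(q_R) = 0.
So q_R = (227 - 2q_D)/4 and q_D = (215 - 2q_R)/4.
Solving the pair: q_R = 239/6, q_D = 203/6.
Total output Q = 221/3, so price P = 288 - 2·(221/3) = 422/3.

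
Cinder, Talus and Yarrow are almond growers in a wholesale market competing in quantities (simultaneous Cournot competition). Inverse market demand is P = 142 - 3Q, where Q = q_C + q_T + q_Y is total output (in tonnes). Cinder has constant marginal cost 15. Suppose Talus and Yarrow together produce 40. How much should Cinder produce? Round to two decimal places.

1.17

With rivals' combined output fixed at 40, Cinder's profit is π_C = (142 - 3·40 - 3q_C)q_C - (15q_C) = (22 - 3q_C)q_C - (15q_C).
∂π_C/∂q_C = 7 - 6q_C = 0, so q_C = 7/6.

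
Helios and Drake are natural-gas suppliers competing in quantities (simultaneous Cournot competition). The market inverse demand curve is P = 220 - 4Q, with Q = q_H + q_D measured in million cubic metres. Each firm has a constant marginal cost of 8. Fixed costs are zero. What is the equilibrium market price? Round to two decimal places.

A representative firm's profit is π_i = q_i(220 - 4Q) - 8q_i.
Setting ∂π_i/∂q_i = 0 with rivals' quantities fixed: 212 - 8q_i - 4q_j = 0.
With identical firms every q_j equals q_i, so q_j = q_i and 212 = 12q_i, giving q_i = 53/3.
Total output Q = 106/3, so price P = 220 - 4·(106/3) = 236/3.

78.67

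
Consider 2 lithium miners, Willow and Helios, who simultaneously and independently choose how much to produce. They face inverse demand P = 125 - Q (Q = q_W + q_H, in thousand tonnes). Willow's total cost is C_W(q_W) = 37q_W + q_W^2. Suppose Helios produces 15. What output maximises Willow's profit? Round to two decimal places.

18.25

With the rival's output fixed at 15, Willow's profit is π_W = (125 - 15 - q_W)q_W - (37q_W + q_W²) = (110 - q_W)q_W - (37q_W + q_W²).
∂π_W/∂q_W = 73 - 4q_W = 0, so q_W = 73/4.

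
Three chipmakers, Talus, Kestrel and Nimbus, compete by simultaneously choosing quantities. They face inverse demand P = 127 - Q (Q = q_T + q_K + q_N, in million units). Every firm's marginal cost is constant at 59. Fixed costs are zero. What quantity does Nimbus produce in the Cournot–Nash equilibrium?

17

A representative firm's profit is π_i = q_i(127 - Q) - 59q_i.
First-order condition (treating rivals' output as given): 68 - 2q_i - Σ_{j≠i} q_j = 0.
By symmetry each firm produces the same amount; substituting Σ_{j≠i} q_j = 2q_i yields q_i = 68/4 = 17.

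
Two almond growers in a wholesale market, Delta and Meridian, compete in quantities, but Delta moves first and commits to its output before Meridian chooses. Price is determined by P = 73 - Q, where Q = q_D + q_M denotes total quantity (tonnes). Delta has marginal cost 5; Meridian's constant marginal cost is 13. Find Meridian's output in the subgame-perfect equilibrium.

Solve by backward induction. Given q_D, the follower Meridian maximises π_M = (73 - q_D - q_M)q_M - 13q_M.
∂π_M/∂q_M = 60 - q_D - 2q_M = 0 gives the reaction function q_M = (60 - q_D)/2.
The leader anticipates this reaction. Substituting into P = 73 - Q gives P = 43 - (1/2)q_D, so π_D = (43 - (1/2)q_D)q_D - 5q_D.
Leader FOC: 38 - q_D = 0, so q_D = 38.
Then q_M = (60 - 38)/2 = 11.

11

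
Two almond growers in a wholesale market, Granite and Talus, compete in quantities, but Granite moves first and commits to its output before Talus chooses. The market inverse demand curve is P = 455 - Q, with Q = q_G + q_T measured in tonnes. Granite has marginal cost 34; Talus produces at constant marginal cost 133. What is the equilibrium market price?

164

Solve by backward induction. Given q_G, the follower Talus maximises π_T = (455 - q_G - q_T)q_T - 133q_T.
Follower FOC: 322 - q_G - 2q_T = 0, so q_T(q_G) = (322 - q_G)/2.
Granite substitutes q_T(q_G) into its own profit: π_G = q_G(455 - q_G - (322 - q_G)/2) - 34q_G = (294 - (1/2)q_G)q_G - 34q_G.
Leader FOC: 260 - q_G = 0, so q_G = 260.
Then q_T = (322 - 260)/2 = 31.
Total output Q = 291, so price P = 455 - 291 = 164.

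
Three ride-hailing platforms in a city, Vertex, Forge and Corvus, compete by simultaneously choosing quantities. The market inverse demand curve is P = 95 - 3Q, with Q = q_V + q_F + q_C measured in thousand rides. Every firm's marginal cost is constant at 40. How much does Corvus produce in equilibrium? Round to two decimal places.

Each firm earns π_i = (95 - 3Q)q_i - 40q_i.
First-order condition (treating rivals' output as given): 55 - 6q_i - 3·Σ_{j≠i} q_j = 0.
By symmetry each firm produces the same amount; substituting Σ_{j≠i} q_j = 2q_i yields q_i = 55/12.

4.58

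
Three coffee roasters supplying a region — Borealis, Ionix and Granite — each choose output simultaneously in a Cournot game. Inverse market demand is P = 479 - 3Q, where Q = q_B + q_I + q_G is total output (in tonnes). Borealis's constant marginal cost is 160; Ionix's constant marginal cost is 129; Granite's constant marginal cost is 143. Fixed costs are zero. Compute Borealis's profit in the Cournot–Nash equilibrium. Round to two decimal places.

Borealis's profit: π_B = (479 - 3Q)q_B - (160q_B). Setting ∂π_B/∂q_B = 0: 319 - 6q_B - 3(q_I + q_G) = 0.
Ionix's first-order condition: 350 - 6q_I - 3(q_B + q_G) = 0.
Granite's profit: π_G = (479 - 3Q)q_G - (143q_G). Setting ∂π_G/∂q_G = 0: 336 - 6q_G - 3(q_B + q_I) = 0.
Adding the 3 first-order conditions: 1005 − 12Q = 0, so Q = 335/4.
Back-substituting: q_B = (319 − 1005/4)/3 = 271/12, q_I = (350 − 1005/4)/3 = 395/12, q_G = (336 − 1005/4)/3 = 113/4.
Price P = 479 - 3·(335/4) = 911/4.
Borealis's profit: (911/4 - 160)·(271/12) = 1530.0208.

1530.02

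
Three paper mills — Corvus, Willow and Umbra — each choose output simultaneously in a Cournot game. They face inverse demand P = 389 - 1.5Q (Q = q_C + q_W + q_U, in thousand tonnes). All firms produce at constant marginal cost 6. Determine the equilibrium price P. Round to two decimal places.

A representative firm's profit is π_i = q_i(389 - 1.5Q) - 6q_i.
First-order condition (treating rivals' output as given): 383 - 3q_i - (3/2)·Σ_{j≠i} q_j = 0.
By symmetry each firm produces the same amount; substituting Σ_{j≠i} q_j = 2q_i yields q_i = 383/6.
Total output Q = 383/2, so price P = 389 - (3/2)·(383/2) = 407/4.

101.75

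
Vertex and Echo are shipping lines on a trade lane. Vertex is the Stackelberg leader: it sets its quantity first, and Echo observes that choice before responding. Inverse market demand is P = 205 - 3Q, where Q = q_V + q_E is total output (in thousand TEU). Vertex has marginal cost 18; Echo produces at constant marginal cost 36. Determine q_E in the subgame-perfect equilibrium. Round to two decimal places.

11.08

The follower Echo best-responds to any q_V: π_E = (205 - 3Q)q_E - 36q_E.
Setting the follower's marginal profit to zero, 169 - 3q_V - 6q_E = 0, i.e. q_E = (169 - 3q_V)/6.
Vertex substitutes q_E(q_V) into its own profit: π_V = q_V(205 - 3q_V - (169 - 3q_V)/2) - 18q_V = (241/2 - (3/2)q_V)q_V - 18q_V.
Leader FOC: 205/2 - 3q_V = 0, so q_V = 205/6.
Then q_E = (169 - 3·(205/6))/6 = 133/12.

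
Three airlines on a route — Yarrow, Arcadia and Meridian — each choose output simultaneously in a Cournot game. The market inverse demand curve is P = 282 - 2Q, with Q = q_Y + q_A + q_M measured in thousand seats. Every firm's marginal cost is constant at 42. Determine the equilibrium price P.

102

A representative firm's profit is π_i = q_i(282 - 2Q) - 42q_i.
First-order condition (treating rivals' output as given): 240 - 4q_i - 2·Σ_{j≠i} q_j = 0.
By symmetry each firm produces the same amount; substituting Σ_{j≠i} q_j = 2q_i yields q_i = 240/8 = 30.
Total output Q = 90, so price P = 282 - 2·90 = 102.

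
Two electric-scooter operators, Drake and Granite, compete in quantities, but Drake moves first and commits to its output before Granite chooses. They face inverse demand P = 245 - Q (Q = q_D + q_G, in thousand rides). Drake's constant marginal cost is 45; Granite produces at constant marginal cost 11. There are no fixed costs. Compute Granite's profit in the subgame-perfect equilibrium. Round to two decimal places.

5700.25

Solve by backward induction. Given q_D, the follower Granite maximises π_G = (245 - q_D - q_G)q_G - 11q_G.
Setting the follower's marginal profit to zero, 234 - q_D - 2q_G = 0, i.e. q_G = (234 - q_D)/2.
The leader anticipates this reaction. Substituting into P = 245 - Q gives P = 128 - (1/2)q_D, so π_D = (128 - (1/2)q_D)q_D - 45q_D.
Maximising: ∂π_D/∂q_D = 83 - q_D = 0, giving q_D = 83.
Then q_G = (234 - 83)/2 = 151/2.
Price P = 245 - 317/2 = 173/2.
Granite's profit: (173/2 - 11)·(151/2) = 5700.2500.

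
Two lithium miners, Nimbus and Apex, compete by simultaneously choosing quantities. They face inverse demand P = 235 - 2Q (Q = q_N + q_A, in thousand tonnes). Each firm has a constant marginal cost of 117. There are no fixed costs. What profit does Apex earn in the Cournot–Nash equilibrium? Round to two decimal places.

773.56

Each firm earns π_i = (235 - 2Q)q_i - 117q_i.
First-order condition (treating rivals' output as given): 118 - 4q_i - 2q_j = 0.
By symmetry each firm produces the same amount; substituting q_j = q_i yields q_i = 118/6 = 59/3.
Price P = 235 - 2·(118/3) = 469/3.
Apex's profit: (469/3 - 117)·(59/3) = 773.5556.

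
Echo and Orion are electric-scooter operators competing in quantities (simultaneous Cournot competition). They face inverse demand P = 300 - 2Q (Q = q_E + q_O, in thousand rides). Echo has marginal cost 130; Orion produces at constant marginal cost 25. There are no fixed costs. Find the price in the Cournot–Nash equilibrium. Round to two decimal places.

Echo's profit: π_E = (300 - 2Q)q_E - (130q_E). Setting ∂π_E/∂q_E = 0: 170 - 4q_E - 2(q_O) = 0.
Orion's first-order condition: 275 - 4q_O - 2(q_E) = 0.
So q_E = (170 - 2q_O)/4 and q_O = (275 - 2q_E)/4.
Solving the pair: q_E = 65/6, q_O = 190/3.
Total output Q = 445/6, so price P = 300 - 2·(445/6) = 455/3.

151.67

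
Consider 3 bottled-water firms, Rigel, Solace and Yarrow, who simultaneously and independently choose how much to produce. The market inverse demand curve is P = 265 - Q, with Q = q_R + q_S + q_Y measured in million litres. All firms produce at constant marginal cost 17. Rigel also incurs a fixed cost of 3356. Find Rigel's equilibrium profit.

488

A representative firm's profit is π_i = q_i(265 - Q) - 17q_i.
First-order condition (treating rivals' output as given): 248 - 2q_i - Σ_{j≠i} q_j = 0.
By symmetry each firm produces the same amount; substituting Σ_{j≠i} q_j = 2q_i yields q_i = 248/4 = 62.
Price P = 265 - 186 = 79.
Rigel's profit: (79 - 17)·62 - 3356 = 488.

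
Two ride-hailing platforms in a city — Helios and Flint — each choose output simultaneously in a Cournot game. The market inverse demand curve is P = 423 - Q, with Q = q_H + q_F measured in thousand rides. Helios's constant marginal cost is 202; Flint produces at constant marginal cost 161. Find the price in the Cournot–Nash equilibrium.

262

Helios's profit: π_H = (423 - Q)q_H - (202q_H). Setting ∂π_H/∂q_H = 0: 221 - 2q_H - (q_F) = 0.
Flint's profit: π_F = (423 - Q)q_F - (161q_F). Setting ∂π_F/∂q_F = 0: 262 - 2q_F - (q_H) = 0.
Rearranging gives the reaction functions q_H = (221 - q_F)/2 and q_F = (262 - q_H)/2.
Substituting one into the other gives q_H = 60 and q_F = 101.
Total output Q = 161, so price P = 423 - 161 = 262.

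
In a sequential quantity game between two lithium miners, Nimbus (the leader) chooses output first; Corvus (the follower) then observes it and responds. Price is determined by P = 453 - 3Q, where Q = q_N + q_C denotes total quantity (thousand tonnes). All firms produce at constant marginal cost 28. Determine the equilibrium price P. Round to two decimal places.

The follower Corvus best-responds to any q_N: π_C = (453 - 3Q)q_C - 28q_C.
Setting the follower's marginal profit to zero, 425 - 3q_N - 6q_C = 0, i.e. q_C = (425 - 3q_N)/6.
Nimbus substitutes q_C(q_N) into its own profit: π_N = q_N(453 - 3q_N - (425 - 3q_N)/2) - 28q_N = (481/2 - (3/2)q_N)q_N - 28q_N.
Leader FOC: 425/2 - 3q_N = 0, so q_N = 425/6.
Then q_C = (425 - 3·(425/6))/6 = 425/12.
Total output Q = 425/4, so price P = 453 - 3·(425/4) = 537/4.

134.25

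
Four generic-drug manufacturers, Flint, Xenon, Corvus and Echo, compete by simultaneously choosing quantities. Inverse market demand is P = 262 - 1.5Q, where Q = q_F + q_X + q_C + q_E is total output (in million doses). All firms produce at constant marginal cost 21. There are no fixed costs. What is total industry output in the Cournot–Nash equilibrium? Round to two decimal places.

128.53

A representative firm's profit is π_i = q_i(262 - 1.5Q) - 21q_i.
First-order condition (treating rivals' output as given): 241 - 3q_i - (3/2)·Σ_{j≠i} q_j = 0.
By symmetry each firm produces the same amount; substituting Σ_{j≠i} q_j = 3q_i yields q_i = 241/(15/2) = 482/15.
Total output Q = 482/15 + 482/15 + 482/15 + 482/15 = 1928/15.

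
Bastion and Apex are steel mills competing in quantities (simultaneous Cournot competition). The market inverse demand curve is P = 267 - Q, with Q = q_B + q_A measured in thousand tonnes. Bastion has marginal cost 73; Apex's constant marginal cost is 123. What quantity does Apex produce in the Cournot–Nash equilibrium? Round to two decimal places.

31.33

Bastion's profit: π_B = (267 - Q)q_B - (73q_B). Setting ∂π_B/∂q_B = 0: 194 - 2q_B - (q_A) = 0.
Apex's profit: π_A = (267 - Q)q_A - (123q_A). Setting ∂π_A/∂q_A = 0: 144 - 2q_A - (q_B) = 0.
Best responses: q_B = (194 - q_A)/2, q_A = (144 - q_B)/2.
Substituting one into the other gives q_B = 244/3 and q_A = 94/3.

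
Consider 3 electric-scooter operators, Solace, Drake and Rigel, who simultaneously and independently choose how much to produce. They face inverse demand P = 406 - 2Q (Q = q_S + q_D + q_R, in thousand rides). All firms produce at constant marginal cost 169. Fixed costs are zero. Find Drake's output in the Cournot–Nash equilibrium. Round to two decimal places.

29.63

Each firm earns π_i = (406 - 2Q)q_i - 169q_i.
First-order condition (treating rivals' output as given): 237 - 4q_i - 2·Σ_{j≠i} q_j = 0.
With identical firms every q_j equals q_i, so Σ_{j≠i} q_j = 2q_i and 237 = 8q_i, giving q_i = 237/8.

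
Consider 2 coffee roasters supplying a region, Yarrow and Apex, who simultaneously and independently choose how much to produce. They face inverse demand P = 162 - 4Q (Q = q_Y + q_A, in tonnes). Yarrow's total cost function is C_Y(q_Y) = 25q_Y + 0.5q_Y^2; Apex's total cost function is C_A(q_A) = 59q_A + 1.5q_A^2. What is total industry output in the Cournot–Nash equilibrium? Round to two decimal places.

Yarrow's profit: π_Y = (162 - 4Q)q_Y - (25q_Y + (1/2)q_Y²). Setting ∂π_Y/∂q_Y = 0: 137 - 9q_Y - 4(q_A) = 0.
Apex's first-order condition: 103 - 11q_A - 4(q_Y) = 0.
Best responses: q_Y = (137 - 4q_A)/9, q_A = (103 - 4q_Y)/11.
Solving the pair: q_Y = 1095/83, q_A = 379/83.
Total output Q = 1095/83 + 379/83 = 1474/83.

17.76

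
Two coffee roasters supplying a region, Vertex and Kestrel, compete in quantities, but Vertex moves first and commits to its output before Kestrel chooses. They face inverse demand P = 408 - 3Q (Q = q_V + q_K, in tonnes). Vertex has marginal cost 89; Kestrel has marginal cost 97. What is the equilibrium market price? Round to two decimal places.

170.75

Solve by backward induction. Given q_V, the follower Kestrel maximises π_K = (408 - 3q_V - 3q_K)q_K - 97q_K.
Follower FOC: 311 - 3q_V - 6q_K = 0, so q_K(q_V) = (311 - 3q_V)/6.
Vertex substitutes q_K(q_V) into its own profit: π_V = q_V(408 - 3q_V - (311 - 3q_V)/2) - 89q_V = (505/2 - (3/2)q_V)q_V - 89q_V.
Leader FOC: 327/2 - 3q_V = 0, so q_V = 109/2.
Then q_K = (311 - 3·(109/2))/6 = 295/12.
Total output Q = 949/12, so price P = 408 - 3·(949/12) = 683/4.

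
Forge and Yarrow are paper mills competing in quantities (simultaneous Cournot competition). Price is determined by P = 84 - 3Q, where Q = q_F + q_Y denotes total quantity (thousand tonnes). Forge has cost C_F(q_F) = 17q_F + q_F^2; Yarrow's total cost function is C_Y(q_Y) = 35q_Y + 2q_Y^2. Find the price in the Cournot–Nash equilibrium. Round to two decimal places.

53.83

Forge's profit: π_F = (84 - 3Q)q_F - (17q_F + q_F²). Setting ∂π_F/∂q_F = 0: 67 - 8q_F - 3(q_Y) = 0.
Yarrow's first-order condition: 49 - 10q_Y - 3(q_F) = 0.
Best responses: q_F = (67 - 3q_Y)/8, q_Y = (49 - 3q_F)/10.
Solving the pair: q_F = 523/71, q_Y = 191/71.
Total output Q = 714/71, so price P = 84 - 3·(714/71) = 53.8310.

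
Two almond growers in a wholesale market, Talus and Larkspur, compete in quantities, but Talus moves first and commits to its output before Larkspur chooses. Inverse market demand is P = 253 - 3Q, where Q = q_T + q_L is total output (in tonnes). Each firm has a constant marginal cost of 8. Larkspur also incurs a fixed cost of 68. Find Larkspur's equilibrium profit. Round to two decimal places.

The follower Larkspur best-responds to any q_T: π_L = (253 - 3Q)q_L - 8q_L.
Setting the follower's marginal profit to zero, 245 - 3q_T - 6q_L = 0, i.e. q_L = (245 - 3q_T)/6.
The leader anticipates this reaction. Substituting into P = 253 - 3Q gives P = 261/2 - (3/2)q_T, so π_T = (261/2 - (3/2)q_T)q_T - 8q_T.
Maximising: ∂π_T/∂q_T = 245/2 - 3q_T = 0, giving q_T = 245/6.
Then q_L = (245 - 3·(245/6))/6 = 245/12.
Price P = 253 - 3·(245/4) = 277/4.
Larkspur's profit: (277/4 - 8)·(245/12) - 68 = 1182.5208.

1182.52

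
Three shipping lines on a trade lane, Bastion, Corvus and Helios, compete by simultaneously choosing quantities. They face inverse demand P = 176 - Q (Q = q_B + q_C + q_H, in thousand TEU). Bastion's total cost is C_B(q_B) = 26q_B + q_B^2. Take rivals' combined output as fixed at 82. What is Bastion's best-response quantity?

With rivals' combined output fixed at 82, Bastion's profit is π_B = (176 - 82 - q_B)q_B - (26q_B + q_B²) = (94 - q_B)q_B - (26q_B + q_B²).
∂π_B/∂q_B = 68 - 4q_B = 0, so q_B = 17.

17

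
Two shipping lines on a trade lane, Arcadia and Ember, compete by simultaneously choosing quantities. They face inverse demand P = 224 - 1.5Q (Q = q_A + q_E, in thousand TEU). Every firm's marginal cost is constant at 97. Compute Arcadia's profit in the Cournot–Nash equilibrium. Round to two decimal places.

A representative firm's profit is π_i = q_i(224 - 1.5Q) - 97q_i.
Setting ∂π_i/∂q_i = 0 with rivals' quantities fixed: 127 - 3q_i - (3/2)q_j = 0.
With identical firms every q_j equals q_i, so q_j = q_i and 127 = (9/2)q_i, giving q_i = 254/9.
Price P = 224 - (3/2)·(508/9) = 418/3.
Arcadia's profit: (418/3 - 97)·(254/9) = 1194.7407.

1194.74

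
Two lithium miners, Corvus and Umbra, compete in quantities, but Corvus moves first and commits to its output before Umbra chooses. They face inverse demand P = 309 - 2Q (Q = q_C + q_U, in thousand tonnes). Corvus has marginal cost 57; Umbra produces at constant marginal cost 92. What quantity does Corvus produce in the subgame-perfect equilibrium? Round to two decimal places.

71.75

The follower Umbra best-responds to any q_C: π_U = (309 - 2Q)q_U - 92q_U.
Setting the follower's marginal profit to zero, 217 - 2q_C - 4q_U = 0, i.e. q_U = (217 - 2q_C)/4.
The leader anticipates this reaction. Substituting into P = 309 - 2Q gives P = 401/2 - q_C, so π_C = (401/2 - q_C)q_C - 57q_C.
Leader FOC: 287/2 - 2q_C = 0, so q_C = 287/4.
Then q_U = (217 - 2·(287/4))/4 = 147/8.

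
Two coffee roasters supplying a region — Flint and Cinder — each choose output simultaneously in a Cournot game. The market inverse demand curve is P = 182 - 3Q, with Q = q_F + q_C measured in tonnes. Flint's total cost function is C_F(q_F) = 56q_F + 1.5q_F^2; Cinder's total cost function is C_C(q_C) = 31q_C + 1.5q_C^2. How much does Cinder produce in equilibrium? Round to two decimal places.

Flint's profit: π_F = (182 - 3Q)q_F - (56q_F + (3/2)q_F²). Setting ∂π_F/∂q_F = 0: 126 - 9q_F - 3(q_C) = 0.
Cinder's first-order condition: 151 - 9q_C - 3(q_F) = 0.
Best responses: q_F = (126 - 3q_C)/9, q_C = (151 - 3q_F)/9.
Substituting one into the other gives q_F = 227/24 and q_C = 109/8.

13.63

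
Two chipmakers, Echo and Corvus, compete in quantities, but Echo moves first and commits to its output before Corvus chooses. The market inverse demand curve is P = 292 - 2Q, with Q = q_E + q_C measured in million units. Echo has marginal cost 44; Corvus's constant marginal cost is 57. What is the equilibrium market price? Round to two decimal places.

The follower Corvus best-responds to any q_E: π_C = (292 - 2Q)q_C - 57q_C.
Follower FOC: 235 - 2q_E - 4q_C = 0, so q_C(q_E) = (235 - 2q_E)/4.
Echo substitutes q_C(q_E) into its own profit: π_E = q_E(292 - 2q_E - (235 - 2q_E)/2) - 44q_E = (349/2 - q_E)q_E - 44q_E.
Maximising: ∂π_E/∂q_E = 261/2 - 2q_E = 0, giving q_E = 261/4.
Then q_C = (235 - 2·(261/4))/4 = 209/8.
Total output Q = 731/8, so price P = 292 - 2·(731/8) = 437/4.

109.25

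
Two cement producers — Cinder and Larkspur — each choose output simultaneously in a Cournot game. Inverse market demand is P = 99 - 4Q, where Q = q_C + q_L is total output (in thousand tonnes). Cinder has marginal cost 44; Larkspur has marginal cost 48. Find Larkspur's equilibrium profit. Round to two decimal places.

61.36

Cinder's profit: π_C = (99 - 4Q)q_C - (44q_C). Setting ∂π_C/∂q_C = 0: 55 - 8q_C - 4(q_L) = 0.
Larkspur's profit: π_L = (99 - 4Q)q_L - (48q_L). Setting ∂π_L/∂q_L = 0: 51 - 8q_L - 4(q_C) = 0.
Best responses: q_C = (55 - 4q_L)/8, q_L = (51 - 4q_C)/8.
Substituting one into the other gives q_C = 59/12 and q_L = 47/12.
Price P = 99 - 4·(53/6) = 191/3.
Larkspur's profit: (191/3 - 48)·(47/12) = 61.3611.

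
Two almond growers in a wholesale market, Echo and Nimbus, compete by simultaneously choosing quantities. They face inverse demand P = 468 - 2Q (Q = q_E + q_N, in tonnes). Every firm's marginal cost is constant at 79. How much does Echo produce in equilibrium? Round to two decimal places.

Each firm earns π_i = (468 - 2Q)q_i - 79q_i.
First-order condition (treating rivals' output as given): 389 - 4q_i - 2q_j = 0.
With identical firms every q_j equals q_i, so q_j = q_i and 389 = 6q_i, giving q_i = 389/6.

64.83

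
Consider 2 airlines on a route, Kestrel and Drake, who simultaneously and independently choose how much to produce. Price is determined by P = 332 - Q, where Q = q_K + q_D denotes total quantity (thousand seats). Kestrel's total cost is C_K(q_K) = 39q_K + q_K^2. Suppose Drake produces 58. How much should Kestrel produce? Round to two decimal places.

With the rival's output fixed at 58, Kestrel's profit is π_K = (332 - 58 - q_K)q_K - (39q_K + q_K²) = (274 - q_K)q_K - (39q_K + q_K²).
∂π_K/∂q_K = 235 - 4q_K = 0, so q_K = 235/4.

58.75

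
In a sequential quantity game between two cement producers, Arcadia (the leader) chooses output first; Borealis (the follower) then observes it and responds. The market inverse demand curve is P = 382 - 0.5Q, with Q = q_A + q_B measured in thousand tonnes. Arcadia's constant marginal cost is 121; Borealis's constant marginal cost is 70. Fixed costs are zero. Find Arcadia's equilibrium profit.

11025

Solve by backward induction. Given q_A, the follower Borealis maximises π_B = (382 - (1/2)q_A - (1/2)q_B)q_B - 70q_B.
Follower FOC: 312 - (1/2)q_A - q_B = 0, so q_B(q_A) = (312 - (1/2)q_A).
The leader anticipates this reaction. Substituting into P = 382 - 0.5Q gives P = 226 - (1/4)q_A, so π_A = (226 - (1/4)q_A)q_A - 121q_A.
Leader FOC: 105 - (1/2)q_A = 0, so q_A = 210.
Then q_B = (312 - (1/2)·210) = 207.
Price P = 382 - (1/2)·417 = 347/2.
Arcadia's profit: (347/2 - 121)·210 = 11025.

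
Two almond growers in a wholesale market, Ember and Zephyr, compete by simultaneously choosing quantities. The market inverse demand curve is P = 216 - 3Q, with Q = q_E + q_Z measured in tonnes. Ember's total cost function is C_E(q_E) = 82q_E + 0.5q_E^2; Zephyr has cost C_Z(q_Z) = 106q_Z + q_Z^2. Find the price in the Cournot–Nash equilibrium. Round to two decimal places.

Ember's profit: π_E = (216 - 3Q)q_E - (82q_E + (1/2)q_E²). Setting ∂π_E/∂q_E = 0: 134 - 7q_E - 3(q_Z) = 0.
Zephyr's profit: π_Z = (216 - 3Q)q_Z - (106q_Z + q_Z²). Setting ∂π_Z/∂q_Z = 0: 110 - 8q_Z - 3(q_E) = 0.
So q_E = (134 - 3q_Z)/7 and q_Z = (110 - 3q_E)/8.
Substituting one into the other gives q_E = 742/47 and q_Z = 368/47.
Total output Q = 1110/47, so price P = 216 - 3·(1110/47) = 145.1489.

145.15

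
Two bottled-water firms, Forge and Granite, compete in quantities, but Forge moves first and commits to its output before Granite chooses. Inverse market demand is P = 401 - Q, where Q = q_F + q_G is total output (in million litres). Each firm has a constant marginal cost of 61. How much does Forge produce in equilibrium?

170

The follower Granite best-responds to any q_F: π_G = (401 - Q)q_G - 61q_G.
∂π_G/∂q_G = 340 - q_F - 2q_G = 0 gives the reaction function q_G = (340 - q_F)/2.
The leader anticipates this reaction. Substituting into P = 401 - Q gives P = 231 - (1/2)q_F, so π_F = (231 - (1/2)q_F)q_F - 61q_F.
The leader's first-order condition 170 - q_F = 0 yields q_F = 170.
Then q_G = (340 - 170)/2 = 85.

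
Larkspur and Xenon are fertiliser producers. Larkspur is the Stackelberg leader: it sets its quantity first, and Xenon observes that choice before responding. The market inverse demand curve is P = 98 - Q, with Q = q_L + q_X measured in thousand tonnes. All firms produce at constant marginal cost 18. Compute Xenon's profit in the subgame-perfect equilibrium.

Solve by backward induction. Given q_L, the follower Xenon maximises π_X = (98 - q_L - q_X)q_X - 18q_X.
Follower FOC: 80 - q_L - 2q_X = 0, so q_X(q_L) = (80 - q_L)/2.
The leader anticipates this reaction. Substituting into P = 98 - Q gives P = 58 - (1/2)q_L, so π_L = (58 - (1/2)q_L)q_L - 18q_L.
Leader FOC: 40 - q_L = 0, so q_L = 40.
Then q_X = (80 - 40)/2 = 20.
Price P = 98 - 60 = 38.
Xenon's profit: (38 - 18)·20 = 400.

400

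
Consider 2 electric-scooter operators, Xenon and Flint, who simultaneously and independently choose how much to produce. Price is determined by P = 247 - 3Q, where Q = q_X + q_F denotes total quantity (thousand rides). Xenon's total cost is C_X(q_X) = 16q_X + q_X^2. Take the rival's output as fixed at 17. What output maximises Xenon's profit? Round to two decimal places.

With the rival's output fixed at 17, Xenon's profit is π_X = (247 - 3·17 - 3q_X)q_X - (16q_X + q_X²) = (196 - 3q_X)q_X - (16q_X + q_X²).
∂π_X/∂q_X = 180 - 8q_X = 0, so q_X = 45/2.

22.50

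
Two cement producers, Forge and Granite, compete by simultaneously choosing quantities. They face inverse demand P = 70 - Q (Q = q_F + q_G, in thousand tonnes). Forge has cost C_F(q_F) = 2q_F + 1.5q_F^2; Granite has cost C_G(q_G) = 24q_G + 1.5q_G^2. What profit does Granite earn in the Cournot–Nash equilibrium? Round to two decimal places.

Forge's profit: π_F = (70 - Q)q_F - (2q_F + (3/2)q_F²). Setting ∂π_F/∂q_F = 0: 68 - 5q_F - (q_G) = 0.
Granite's profit: π_G = (70 - Q)q_G - (24q_G + (3/2)q_G²). Setting ∂π_G/∂q_G = 0: 46 - 5q_G - (q_F) = 0.
So q_F = (68 - q_G)/5 and q_G = (46 - q_F)/5.
Substituting one into the other gives q_F = 49/4 and q_G = 27/4.
Price P = 70 - 19 = 51.
Granite's profit: 51·(27/4) - 24·(27/4) - (3/2)(27/4)² = 113.9063.

113.91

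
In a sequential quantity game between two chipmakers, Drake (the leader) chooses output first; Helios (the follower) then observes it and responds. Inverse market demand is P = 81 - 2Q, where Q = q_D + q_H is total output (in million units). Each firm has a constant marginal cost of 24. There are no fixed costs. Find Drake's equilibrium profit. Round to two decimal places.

203.06

Solve by backward induction. Given q_D, the follower Helios maximises π_H = (81 - 2q_D - 2q_H)q_H - 24q_H.
Follower FOC: 57 - 2q_D - 4q_H = 0, so q_H(q_D) = (57 - 2q_D)/4.
Drake substitutes q_H(q_D) into its own profit: π_D = q_D(81 - 2q_D - (57 - 2q_D)/2) - 24q_D = (105/2 - q_D)q_D - 24q_D.
Leader FOC: 57/2 - 2q_D = 0, so q_D = 57/4.
Then q_H = (57 - 2·(57/4))/4 = 57/8.
Price P = 81 - 2·(171/8) = 153/4.
Drake's profit: (153/4 - 24)·(57/4) = 203.0625.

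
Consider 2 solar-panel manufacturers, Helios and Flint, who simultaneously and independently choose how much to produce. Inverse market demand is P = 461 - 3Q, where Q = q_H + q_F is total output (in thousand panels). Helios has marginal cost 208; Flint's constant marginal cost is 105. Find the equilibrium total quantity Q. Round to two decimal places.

Helios's profit: π_H = (461 - 3Q)q_H - (208q_H). Setting ∂π_H/∂q_H = 0: 253 - 6q_H - 3(q_F) = 0.
Flint's profit: π_F = (461 - 3Q)q_F - (105q_F). Setting ∂π_F/∂q_F = 0: 356 - 6q_F - 3(q_H) = 0.
Rearranging gives the reaction functions q_H = (253 - 3q_F)/6 and q_F = (356 - 3q_H)/6.
Substituting one into the other gives q_H = 50/3 and q_F = 51.
Total output Q = 50/3 + 51 = 203/3.

67.67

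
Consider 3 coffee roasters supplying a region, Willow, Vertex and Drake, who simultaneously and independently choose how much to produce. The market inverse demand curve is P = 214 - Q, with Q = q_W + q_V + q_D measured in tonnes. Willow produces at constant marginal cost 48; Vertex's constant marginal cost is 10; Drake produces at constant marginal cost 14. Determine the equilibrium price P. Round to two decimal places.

71.50

Willow's profit: π_W = (214 - Q)q_W - (48q_W). Setting ∂π_W/∂q_W = 0: 166 - 2q_W - (q_V + q_D) = 0.
Vertex's profit: π_V = (214 - Q)q_V - (10q_V). Setting ∂π_V/∂q_V = 0: 204 - 2q_V - (q_W + q_D) = 0.
Drake's profit: π_D = (214 - Q)q_D - (14q_D). Setting ∂π_D/∂q_D = 0: 200 - 2q_D - (q_W + q_V) = 0.
Adding the 3 first-order conditions: 570 − 4Q = 0, so Q = 285/2.
Back-substituting: q_W = (166 − 285/2) = 47/2, q_V = (204 − 285/2) = 123/2, q_D = (200 − 285/2) = 115/2.
Total output Q = 285/2, so price P = 214 - 285/2 = 143/2.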